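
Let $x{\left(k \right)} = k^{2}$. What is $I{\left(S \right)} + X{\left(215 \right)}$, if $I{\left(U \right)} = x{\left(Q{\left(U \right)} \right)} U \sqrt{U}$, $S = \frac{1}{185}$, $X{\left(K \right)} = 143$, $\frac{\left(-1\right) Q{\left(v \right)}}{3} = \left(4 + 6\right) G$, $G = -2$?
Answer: $143 + \frac{144 \sqrt{185}}{1369} \approx 144.43$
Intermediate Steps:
$Q{\left(v \right)} = 60$ ($Q{\left(v \right)} = - 3 \left(4 + 6\right) \left(-2\right) = - 3 \cdot 10 \left(-2\right) = \left(-3\right) \left(-20\right) = 60$)
$S = \frac{1}{185} \approx 0.0054054$
$I{\left(U \right)} = 3600 U^{\frac{3}{2}}$ ($I{\left(U \right)} = 60^{2} U \sqrt{U} = 3600 U \sqrt{U} = 3600 U^{\frac{3}{2}}$)
$I{\left(S \right)} + X{\left(215 \right)} = \frac{3600}{185 \sqrt{185}} + 143 = 3600 \frac{\sqrt{185}}{34225} + 143 = \frac{144 \sqrt{185}}{1369} + 143 = 143 + \frac{144 \sqrt{185}}{1369}$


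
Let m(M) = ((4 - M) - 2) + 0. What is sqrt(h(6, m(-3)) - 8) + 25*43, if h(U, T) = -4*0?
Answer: 1075 + 2*I*sqrt(2) ≈ 1075.0 + 2.8284*I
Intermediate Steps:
m(M) = 2 - M (m(M) = (2 - M) + 0 = 2 - M)
h(U, T) = 0
sqrt(h(6, m(-3)) - 8) + 25*43 = sqrt(0 - 8) + 25*43 = sqrt(-8) + 1075 = 2*I*sqrt(2) + 1075 = 1075 + 2*I*sqrt(2)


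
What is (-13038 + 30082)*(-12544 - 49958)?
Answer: -1065284088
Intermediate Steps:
(-13038 + 30082)*(-12544 - 49958) = 17044*(-62502) = -1065284088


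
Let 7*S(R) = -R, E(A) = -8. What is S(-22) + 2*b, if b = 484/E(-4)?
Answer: -825/7 ≈ -117.86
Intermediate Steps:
S(R) = -R/7 (S(R) = (-R)/7 = -R/7)
b = -121/2 (b = 484/(-8) = 484*(-⅛) = -121/2 ≈ -60.500)
S(-22) + 2*b = -⅐*(-22) + 2*(-121/2) = 22/7 - 121 = -825/7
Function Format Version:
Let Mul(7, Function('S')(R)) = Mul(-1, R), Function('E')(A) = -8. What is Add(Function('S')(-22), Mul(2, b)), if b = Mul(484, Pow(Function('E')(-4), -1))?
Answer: Rational(-825, 7) ≈ -117.86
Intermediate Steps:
Function('S')(R) = Mul(Rational(-1, 7), R) (Function('S')(R) = Mul(Rational(1, 7), Mul(-1, R)) = Mul(Rational(-1, 7), R))
b = Rational(-121, 2) (b = Mul(484, Pow(-8, -1)) = Mul(484, Rational(-1, 8)) = Rational(-121, 2) ≈ -60.500)
Add(Function('S')(-22), Mul(2, b)) = Add(Mul(Rational(-1, 7), -22), Mul(2, Rational(-121, 2))) = Add(Rational(22, 7), -121) = Rational(-825, 7)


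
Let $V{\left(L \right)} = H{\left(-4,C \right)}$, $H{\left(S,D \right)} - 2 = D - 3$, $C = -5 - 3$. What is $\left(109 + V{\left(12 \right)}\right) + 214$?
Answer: $314$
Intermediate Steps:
$C = -8$ ($C = -5 - 3 = -8$)
$H{\left(S,D \right)} = -1 + D$ ($H{\left(S,D \right)} = 2 + \left(D - 3\right) = 2 + \left(-3 + D\right) = -1 + D$)
$V{\left(L \right)} = -9$ ($V{\left(L \right)} = -1 - 8 = -9$)
$\left(109 + V{\left(12 \right)}\right) + 214 = \left(109 - 9\right) + 214 = 100 + 214 = 314$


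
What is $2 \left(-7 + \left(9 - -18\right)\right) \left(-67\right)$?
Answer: $-2680$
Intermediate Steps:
$2 \left(-7 + \left(9 - -18\right)\right) \left(-67\right) = 2 \left(-7 + \left(9 + 18\right)\right) \left(-67\right) = 2 \left(-7 + 27\right) \left(-67\right) = 2 \cdot 20 \left(-67\right) = 40 \left(-67\right) = -2680$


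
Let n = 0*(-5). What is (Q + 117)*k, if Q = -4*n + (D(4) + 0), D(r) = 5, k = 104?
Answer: 12688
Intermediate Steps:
n = 0
Q = 5 (Q = -4*0 + (5 + 0) = 0 + 5 = 5)
(Q + 117)*k = (5 + 117)*104 = 122*104 = 12688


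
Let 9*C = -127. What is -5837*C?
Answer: 741299/9 ≈ 82367.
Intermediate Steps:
C = -127/9 (C = (⅑)*(-127) = -127/9 ≈ -14.111)
-5837*C = -5837*(-127/9) = 741299/9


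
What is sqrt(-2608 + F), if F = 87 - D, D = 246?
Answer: I*sqrt(2767) ≈ 52.602*I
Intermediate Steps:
F = -159 (F = 87 - 1*246 = 87 - 246 = -159)
sqrt(-2608 + F) = sqrt(-2608 - 159) = sqrt(-2767) = I*sqrt(2767)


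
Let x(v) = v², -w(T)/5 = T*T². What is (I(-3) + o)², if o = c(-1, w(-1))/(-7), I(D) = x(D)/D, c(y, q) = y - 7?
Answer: 169/49 ≈ 3.4490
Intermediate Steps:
w(T) = -5*T³ (w(T) = -5*T*T² = -5*T³)
c(y, q) = -7 + y
I(D) = D (I(D) = D²/D = D)
o = 8/7 (o = (-7 - 1)/(-7) = -8*(-⅐) = 8/7 ≈ 1.1429)
(I(-3) + o)² = (-3 + 8/7)² = (-13/7)² = 169/49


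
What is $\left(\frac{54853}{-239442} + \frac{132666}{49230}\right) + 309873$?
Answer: $\frac{67643115154303}{218291290} \approx 3.0988 \cdot 10^{5}$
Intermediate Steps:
$\left(\frac{54853}{-239442} + \frac{132666}{49230}\right) + 309873 = \left(54853 \left(- \frac{1}{239442}\right) + 132666 \cdot \frac{1}{49230}\right) + 309873 = \left(- \frac{54853}{239442} + \frac{22111}{8205}\right) + 309873 = \frac{538248133}{218291290} + 309873 = \frac{67643115154303}{218291290}$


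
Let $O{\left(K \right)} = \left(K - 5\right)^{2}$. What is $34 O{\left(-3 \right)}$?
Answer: $2176$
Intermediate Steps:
$O{\left(K \right)} = \left(-5 + K\right)^{2}$
$34 O{\left(-3 \right)} = 34 \left(-5 - 3\right)^{2} = 34 \left(-8\right)^{2} = 34 \cdot 64 = 2176$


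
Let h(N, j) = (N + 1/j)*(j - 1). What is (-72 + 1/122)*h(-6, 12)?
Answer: 6859523/1464 ≈ 4685.5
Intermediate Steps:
h(N, j) = (-1 + j)*(N + 1/j) (h(N, j) = (N + 1/j)*(-1 + j) = (-1 + j)*(N + 1/j))
(-72 + 1/122)*h(-6, 12) = (-72 + 1/122)*(1 - 1*(-6) - 1/12 - 6*12) = (-72 + 1/122)*(1 + 6 - 1*1/12 - 72) = -8783*(1 + 6 - 1/12 - 72)/122 = -8783/122*(-781/12) = 6859523/1464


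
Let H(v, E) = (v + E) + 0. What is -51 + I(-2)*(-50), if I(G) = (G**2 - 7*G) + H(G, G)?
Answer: -751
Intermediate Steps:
H(v, E) = E + v (H(v, E) = (E + v) + 0 = E + v)
I(G) = G**2 - 5*G (I(G) = (G**2 - 7*G) + (G + G) = (G**2 - 7*G) + 2*G = G**2 - 5*G)
-51 + I(-2)*(-50) = -51 - 2*(-5 - 2)*(-50) = -51 - 2*(-7)*(-50) = -51 + 14*(-50) = -51 - 700 = -751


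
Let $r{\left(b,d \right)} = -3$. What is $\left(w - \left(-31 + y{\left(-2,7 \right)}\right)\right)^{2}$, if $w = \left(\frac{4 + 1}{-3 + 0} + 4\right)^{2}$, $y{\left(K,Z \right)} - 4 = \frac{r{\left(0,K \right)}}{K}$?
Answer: $\frac{310249}{324} \approx 957.56$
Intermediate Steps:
$y{\left(K,Z \right)} = 4 - \frac{3}{K}$
$w = \frac{49}{9}$ ($w = \left(\frac{5}{-3} + 4\right)^{2} = \left(5 \left(- \frac{1}{3}\right) + 4\right)^{2} = \left(- \frac{5}{3} + 4\right)^{2} = \left(\frac{7}{3}\right)^{2} = \frac{49}{9} \approx 5.4444$)
$\left(w - \left(-31 + y{\left(-2,7 \right)}\right)\right)^{2} = \left(\frac{49}{9} + \left(31 - \left(4 - \frac{3}{-2}\right)\right)\right)^{2} = \left(\frac{49}{9} + \left(31 - \left(4 - - \frac{3}{2}\right)\right)\right)^{2} = \left(\frac{49}{9} + \left(31 - \left(4 + \frac{3}{2}\right)\right)\right)^{2} = \left(\frac{49}{9} + \left(31 - \frac{11}{2}\right)\right)^{2} = \left(\frac{49}{9} + \frac{51}{2}\right)^{2} = \left(\frac{557}{18}\right)^{2} = \frac{310249}{324}$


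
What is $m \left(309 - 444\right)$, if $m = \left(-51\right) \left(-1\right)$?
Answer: $-6885$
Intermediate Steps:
$m = 51$
$m \left(309 - 444\right) = 51 \left(309 - 444\right) = 51 \left(-135\right) = -6885$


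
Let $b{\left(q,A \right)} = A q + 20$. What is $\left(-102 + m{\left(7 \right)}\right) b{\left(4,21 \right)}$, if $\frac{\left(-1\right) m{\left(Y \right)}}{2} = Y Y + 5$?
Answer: $-21840$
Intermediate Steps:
$m{\left(Y \right)} = -10 - 2 Y^{2}$ ($m{\left(Y \right)} = - 2 \left(Y Y + 5\right) = - 2 \left(Y^{2} + 5\right) = - 2 \left(5 + Y^{2}\right) = -10 - 2 Y^{2}$)
$b{\left(q,A \right)} = 20 + A q$
$\left(-102 + m{\left(7 \right)}\right) b{\left(4,21 \right)} = \left(-102 - \left(10 + 2 \cdot 7^{2}\right)\right) \left(20 + 21 \cdot 4\right) = \left(-102 - 108\right) \left(20 + 84\right) = \left(-102 - 108\right) 104 = \left(-210\right) 104 = -21840$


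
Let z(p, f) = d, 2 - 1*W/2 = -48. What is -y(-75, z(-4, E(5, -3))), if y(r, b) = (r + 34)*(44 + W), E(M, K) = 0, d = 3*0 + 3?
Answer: 5904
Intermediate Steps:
W = 100 (W = 4 - 2*(-48) = 4 + 96 = 100)
d = 3 (d = 0 + 3 = 3)
z(p, f) = 3
y(r, b) = 4896 + 144*r (y(r, b) = (r + 34)*(44 + 100) = (34 + r)*144 = 4896 + 144*r)
-y(-75, z(-4, E(5, -3))) = -(4896 + 144*(-75)) = -(4896 - 10800) = -1*(-5904) = 5904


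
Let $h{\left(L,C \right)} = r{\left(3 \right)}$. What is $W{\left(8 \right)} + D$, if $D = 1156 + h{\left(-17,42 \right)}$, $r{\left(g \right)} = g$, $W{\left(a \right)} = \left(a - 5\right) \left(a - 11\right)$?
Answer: $1150$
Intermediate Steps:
$W{\left(a \right)} = \left(-11 + a\right) \left(-5 + a\right)$ ($W{\left(a \right)} = \left(-5 + a\right) \left(-11 + a\right) = \left(-11 + a\right) \left(-5 + a\right)$)
$h{\left(L,C \right)} = 3$
$D = 1159$ ($D = 1156 + 3 = 1159$)
$W{\left(8 \right)} + D = \left(55 + 8^{2} - 128\right) + 1159 = \left(55 + 64 - 128\right) + 1159 = -9 + 1159 = 1150$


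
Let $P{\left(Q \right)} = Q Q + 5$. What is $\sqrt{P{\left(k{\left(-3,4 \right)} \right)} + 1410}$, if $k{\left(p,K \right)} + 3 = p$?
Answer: $\sqrt{1451} \approx 38.092$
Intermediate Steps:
$k{\left(p,K \right)} = -3 + p$
$P{\left(Q \right)} = 5 + Q^{2}$ ($P{\left(Q \right)} = Q^{2} + 5 = 5 + Q^{2}$)
$\sqrt{P{\left(k{\left(-3,4 \right)} \right)} + 1410} = \sqrt{\left(5 + \left(-3 - 3\right)^{2}\right) + 1410} = \sqrt{\left(5 + \left(-6\right)^{2}\right) + 1410} = \sqrt{\left(5 + 36\right) + 1410} = \sqrt{41 + 1410} = \sqrt{1451}$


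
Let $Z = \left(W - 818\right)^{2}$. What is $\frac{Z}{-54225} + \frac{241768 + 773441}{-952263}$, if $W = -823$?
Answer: $- \frac{2487540976}{49037475} \approx -50.727$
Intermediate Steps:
$Z = 2692881$ ($Z = \left(-823 - 818\right)^{2} = \left(-1641\right)^{2} = 2692881$)
$\frac{Z}{-54225} + \frac{241768 + 773441}{-952263} = \frac{2692881}{-54225} + \frac{241768 + 773441}{-952263} = 2692881 \left(- \frac{1}{54225}\right) + 1015209 \left(- \frac{1}{952263}\right) = - \frac{299209}{6025} - \frac{8677}{8139} = - \frac{2487540976}{49037475}$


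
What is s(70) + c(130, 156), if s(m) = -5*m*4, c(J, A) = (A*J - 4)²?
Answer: 411114776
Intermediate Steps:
c(J, A) = (-4 + A*J)²
s(m) = -20*m
s(70) + c(130, 156) = -20*70 + (-4 + 156*130)² = -1400 + (-4 + 20280)² = -1400 + 20276² = -1400 + 411116176 = 411114776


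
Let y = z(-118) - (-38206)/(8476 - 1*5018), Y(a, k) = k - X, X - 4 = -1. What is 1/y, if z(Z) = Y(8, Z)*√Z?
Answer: 674063/105408914183 + 7382089*I*√118/105408914183 ≈ 6.3947e-6 + 0.00076075*I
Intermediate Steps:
X = 3 (X = 4 - 1 = 3)
Y(a, k) = -3 + k (Y(a, k) = k - 1*3 = k - 3 = -3 + k)
z(Z) = √Z*(-3 + Z) (z(Z) = (-3 + Z)*√Z = √Z*(-3 + Z))
y = 2729/247 - 121*I*√118 (y = √(-118)*(-3 - 118) - (-38206)/(8476 - 1*5018) = (I*√118)*(-121) - (-38206)/(8476 - 5018) = -121*I*√118 - (-38206)/3458 = -121*I*√118 - 1*(-2729/247) = -121*I*√118 + 2729/247 = 2729/247 - 121*I*√118 ≈ 11.049 - 1314.4*I)
1/y = 1/(2729/247 - 121*I*√118)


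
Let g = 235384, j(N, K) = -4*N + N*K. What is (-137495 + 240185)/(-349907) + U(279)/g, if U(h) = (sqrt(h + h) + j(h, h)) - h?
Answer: 1288703781/41181254644 + 3*sqrt(62)/235384 ≈ 0.031394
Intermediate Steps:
j(N, K) = -4*N + K*N
U(h) = -h + h*(-4 + h) + sqrt(2)*sqrt(h) (U(h) = (sqrt(h + h) + h*(-4 + h)) - h = (sqrt(2*h) + h*(-4 + h)) - h = (sqrt(2)*sqrt(h) + h*(-4 + h)) - h = (h*(-4 + h) + sqrt(2)*sqrt(h)) - h = -h + h*(-4 + h) + sqrt(2)*sqrt(h))
(-137495 + 240185)/(-349907) + U(279)/g = (-137495 + 240185)/(-349907) + (-1*279 + 279*(-4 + 279) + sqrt(2)*sqrt(279))/235384 = 102690*(-1/349907) + (-279 + 279*275 + sqrt(2)*(3*sqrt(31)))*(1/235384) = -102690/349907 + (-279 + 76725 + 3*sqrt(62))*(1/235384) = -102690/349907 + (76446 + 3*sqrt(62))*(1/235384) = -102690/349907 + (38223/117692 + 3*sqrt(62)/235384) = 1288703781/41181254644 + 3*sqrt(62)/235384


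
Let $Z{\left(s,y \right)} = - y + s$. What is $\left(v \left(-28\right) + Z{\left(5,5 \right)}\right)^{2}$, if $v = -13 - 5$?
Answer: $254016$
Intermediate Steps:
$v = -18$
$Z{\left(s,y \right)} = s - y$
$\left(v \left(-28\right) + Z{\left(5,5 \right)}\right)^{2} = \left(\left(-18\right) \left(-28\right) + \left(5 - 5\right)\right)^{2} = \left(504 + \left(5 - 5\right)\right)^{2} = \left(504 + 0\right)^{2} = 504^{2} = 254016$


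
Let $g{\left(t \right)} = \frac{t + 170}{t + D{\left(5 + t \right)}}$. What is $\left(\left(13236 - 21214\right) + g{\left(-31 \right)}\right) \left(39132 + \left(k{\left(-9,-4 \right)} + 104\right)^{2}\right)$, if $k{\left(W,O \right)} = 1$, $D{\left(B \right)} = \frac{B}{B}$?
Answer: $- \frac{4003849401}{10} \approx -4.0039 \cdot 10^{8}$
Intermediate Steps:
$D{\left(B \right)} = 1$
$g{\left(t \right)} = \frac{170 + t}{1 + t}$ ($g{\left(t \right)} = \frac{t + 170}{t + 1} = \frac{170 + t}{1 + t}$)
$\left(\left(13236 - 21214\right) + g{\left(-31 \right)}\right) \left(39132 + \left(k{\left(-9,-4 \right)} + 104\right)^{2}\right) = \left(\left(13236 - 21214\right) + \frac{170 - 31}{1 - 31}\right) \left(39132 + \left(1 + 104\right)^{2}\right) = \left(-7978 + \frac{1}{-30} \cdot 139\right) \left(39132 + 105^{2}\right) = \left(-7978 - \frac{139}{30}\right) \left(39132 + 11025\right) = \left(-7978 - \frac{139}{30}\right) 50157 = \left(- \frac{239479}{30}\right) 50157 = - \frac{4003849401}{10}$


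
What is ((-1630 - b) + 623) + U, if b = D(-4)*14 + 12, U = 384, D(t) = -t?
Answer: -691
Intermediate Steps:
b = 68 (b = -1*(-4)*14 + 12 = 4*14 + 12 = 56 + 12 = 68)
((-1630 - b) + 623) + U = ((-1630 - 1*68) + 623) + 384 = ((-1630 - 68) + 623) + 384 = (-1698 + 623) + 384 = -1075 + 384 = -691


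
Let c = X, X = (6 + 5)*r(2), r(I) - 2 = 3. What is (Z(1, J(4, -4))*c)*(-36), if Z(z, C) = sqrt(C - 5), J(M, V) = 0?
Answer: -1980*I*sqrt(5) ≈ -4427.4*I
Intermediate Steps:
r(I) = 5 (r(I) = 2 + 3 = 5)
Z(z, C) = sqrt(-5 + C)
X = 55 (X = (6 + 5)*5 = 11*5 = 55)
c = 55
(Z(1, J(4, -4))*c)*(-36) = (sqrt(-5 + 0)*55)*(-36) = (sqrt(-5)*55)*(-36) = ((I*sqrt(5))*55)*(-36) = (55*I*sqrt(5))*(-36) = -1980*I*sqrt(5)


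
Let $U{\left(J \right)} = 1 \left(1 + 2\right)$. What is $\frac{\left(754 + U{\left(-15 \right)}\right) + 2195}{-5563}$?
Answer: $- \frac{2952}{5563} \approx -0.53065$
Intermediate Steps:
$U{\left(J \right)} = 3$ ($U{\left(J \right)} = 1 \cdot 3 = 3$)
$\frac{\left(754 + U{\left(-15 \right)}\right) + 2195}{-5563} = \frac{\left(754 + 3\right) + 2195}{-5563} = \left(757 + 2195\right) \left(- \frac{1}{5563}\right) = 2952 \left(- \frac{1}{5563}\right) = - \frac{2952}{5563}$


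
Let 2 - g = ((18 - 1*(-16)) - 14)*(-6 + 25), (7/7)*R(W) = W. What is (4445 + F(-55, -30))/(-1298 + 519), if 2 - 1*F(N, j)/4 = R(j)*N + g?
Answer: 635/779 ≈ 0.81515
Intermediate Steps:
R(W) = W
g = -378 (g = 2 - ((18 - 1*(-16)) - 14)*(-6 + 25) = 2 - ((18 + 16) - 14)*19 = 2 - (34 - 14)*19 = 2 - 20*19 = 2 - 1*380 = 2 - 380 = -378)
F(N, j) = 1520 - 4*N*j (F(N, j) = 8 - 4*(j*N - 378) = 8 - 4*(N*j - 378) = 8 - 4*(-378 + N*j) = 8 + (1512 - 4*N*j) = 1520 - 4*N*j)
(4445 + F(-55, -30))/(-1298 + 519) = (4445 + (1520 - 4*(-55)*(-30)))/(-1298 + 519) = (4445 + (1520 - 6600))/(-779) = (4445 - 5080)*(-1/779) = -635*(-1/779) = 635/779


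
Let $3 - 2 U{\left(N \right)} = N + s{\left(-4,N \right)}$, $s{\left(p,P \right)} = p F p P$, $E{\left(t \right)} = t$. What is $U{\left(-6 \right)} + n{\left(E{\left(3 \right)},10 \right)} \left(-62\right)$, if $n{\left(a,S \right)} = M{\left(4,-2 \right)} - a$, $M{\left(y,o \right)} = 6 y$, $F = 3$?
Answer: $- \frac{2307}{2} \approx -1153.5$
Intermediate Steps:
$s{\left(p,P \right)} = 3 P p^{2}$ ($s{\left(p,P \right)} = p 3 p P = 3 p p P = 3 p^{2} P = 3 P p^{2}$)
$n{\left(a,S \right)} = 24 - a$ ($n{\left(a,S \right)} = 6 \cdot 4 - a = 24 - a$)
$U{\left(N \right)} = \frac{3}{2} - \frac{49 N}{2}$ ($U{\left(N \right)} = \frac{3}{2} - \frac{N + 3 N \left(-4\right)^{2}}{2} = \frac{3}{2} - \frac{N + 3 N 16}{2} = \frac{3}{2} - \frac{N + 48 N}{2} = \frac{3}{2} - \frac{49 N}{2}$)
$U{\left(-6 \right)} + n{\left(E{\left(3 \right)},10 \right)} \left(-62\right) = \left(\frac{3}{2} - -147\right) + \left(24 - 3\right) \left(-62\right) = \left(\frac{3}{2} + 147\right) + \left(24 - 3\right) \left(-62\right) = \frac{297}{2} + 21 \left(-62\right) = \frac{297}{2} - 1302 = - \frac{2307}{2}$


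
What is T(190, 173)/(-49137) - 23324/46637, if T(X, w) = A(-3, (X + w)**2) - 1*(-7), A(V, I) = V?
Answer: -1146257936/2291602269 ≈ -0.50020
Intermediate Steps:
T(X, w) = 4 (T(X, w) = -3 - 1*(-7) = -3 + 7 = 4)
T(190, 173)/(-49137) - 23324/46637 = 4/(-49137) - 23324/46637 = 4*(-1/49137) - 23324*1/46637 = -4/49137 - 23324/46637 = -1146257936/2291602269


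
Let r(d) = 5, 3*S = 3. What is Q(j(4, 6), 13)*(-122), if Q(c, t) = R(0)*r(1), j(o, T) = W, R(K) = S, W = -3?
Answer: -610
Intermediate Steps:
S = 1 (S = (⅓)*3 = 1)
R(K) = 1
j(o, T) = -3
Q(c, t) = 5 (Q(c, t) = 1*5 = 5)
Q(j(4, 6), 13)*(-122) = 5*(-122) = -610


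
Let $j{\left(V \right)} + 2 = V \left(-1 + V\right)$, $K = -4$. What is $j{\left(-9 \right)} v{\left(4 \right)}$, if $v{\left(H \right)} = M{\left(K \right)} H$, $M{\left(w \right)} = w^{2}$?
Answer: $5632$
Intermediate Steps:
$j{\left(V \right)} = -2 + V \left(-1 + V\right)$
$v{\left(H \right)} = 16 H$ ($v{\left(H \right)} = \left(-4\right)^{2} H = 16 H$)
$j{\left(-9 \right)} v{\left(4 \right)} = \left(-2 + \left(-9\right)^{2} - -9\right) 16 \cdot 4 = \left(-2 + 81 + 9\right) 64 = 88 \cdot 64 = 5632$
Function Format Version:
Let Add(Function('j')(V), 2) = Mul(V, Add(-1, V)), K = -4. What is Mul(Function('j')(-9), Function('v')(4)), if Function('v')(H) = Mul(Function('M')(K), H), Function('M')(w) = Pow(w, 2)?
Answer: 5632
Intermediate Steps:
Function('j')(V) = Add(-2, Mul(V, Add(-1, V)))
Function('v')(H) = Mul(16, H) (Function('v')(H) = Mul(Pow(-4, 2), H) = Mul(16, H))
Mul(Function('j')(-9), Function('v')(4)) = Mul(Add(-2, Pow(-9, 2), Mul(-1, -9)), Mul(16, 4)) = Mul(Add(-2, 81, 9), 64) = Mul(88, 64) = 5632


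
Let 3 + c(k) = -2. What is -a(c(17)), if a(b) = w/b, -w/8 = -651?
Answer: 5208/5 ≈ 1041.6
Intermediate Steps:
w = 5208 (w = -8*(-651) = 5208)
c(k) = -5 (c(k) = -3 - 2 = -5)
a(b) = 5208/b
-a(c(17)) = -5208/(-5) = -5208*(-1)/5 = -1*(-5208/5) = 5208/5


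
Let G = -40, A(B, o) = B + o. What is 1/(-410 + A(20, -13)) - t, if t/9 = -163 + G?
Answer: 736280/403 ≈ 1827.0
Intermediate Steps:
t = -1827 (t = 9*(-163 - 40) = 9*(-203) = -1827)
1/(-410 + A(20, -13)) - t = 1/(-410 + (20 - 13)) - 1*(-1827) = 1/(-410 + 7) + 1827 = 1/(-403) + 1827 = -1/403 + 1827 = 736280/403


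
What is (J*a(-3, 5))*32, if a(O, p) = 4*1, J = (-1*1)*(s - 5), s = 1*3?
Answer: 256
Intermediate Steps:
s = 3
J = 2 (J = (-1*1)*(3 - 5) = -1*(-2) = 2)
a(O, p) = 4
(J*a(-3, 5))*32 = (2*4)*32 = 8*32 = 256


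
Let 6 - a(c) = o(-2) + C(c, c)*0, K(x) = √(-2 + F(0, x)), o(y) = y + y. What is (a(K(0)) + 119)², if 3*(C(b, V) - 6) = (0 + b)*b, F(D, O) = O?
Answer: 16641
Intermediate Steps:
o(y) = 2*y
K(x) = √(-2 + x)
C(b, V) = 6 + b²/3 (C(b, V) = 6 + ((0 + b)*b)/3 = 6 + (b*b)/3 = 6 + b²/3)
a(c) = 10 (a(c) = 6 - (2*(-2) + (6 + c²/3)*0) = 6 - (-4 + 0) = 6 - 1*(-4) = 6 + 4 = 10)
(a(K(0)) + 119)² = (10 + 119)² = 129² = 16641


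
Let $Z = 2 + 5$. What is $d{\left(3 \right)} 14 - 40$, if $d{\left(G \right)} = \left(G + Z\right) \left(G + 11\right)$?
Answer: $1920$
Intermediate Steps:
$Z = 7$
$d{\left(G \right)} = \left(7 + G\right) \left(11 + G\right)$ ($d{\left(G \right)} = \left(G + 7\right) \left(G + 11\right) = \left(7 + G\right) \left(11 + G\right)$)
$d{\left(3 \right)} 14 - 40 = \left(77 + 3^{2} + 18 \cdot 3\right) 14 - 40 = \left(77 + 9 + 54\right) 14 - 40 = 140 \cdot 14 - 40 = 1960 - 40 = 1920$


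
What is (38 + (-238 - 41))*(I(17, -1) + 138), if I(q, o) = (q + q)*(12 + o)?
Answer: -123392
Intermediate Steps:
I(q, o) = 2*q*(12 + o) (I(q, o) = (2*q)*(12 + o) = 2*q*(12 + o))
(38 + (-238 - 41))*(I(17, -1) + 138) = (38 + (-238 - 41))*(2*17*(12 - 1) + 138) = (38 - 279)*(2*17*11 + 138) = -241*(374 + 138) = -241*512 = -123392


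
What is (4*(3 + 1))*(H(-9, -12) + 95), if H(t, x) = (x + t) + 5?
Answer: 1264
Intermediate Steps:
H(t, x) = 5 + t + x (H(t, x) = (t + x) + 5 = 5 + t + x)
(4*(3 + 1))*(H(-9, -12) + 95) = (4*(3 + 1))*((5 - 9 - 12) + 95) = (4*4)*(-16 + 95) = 16*79 = 1264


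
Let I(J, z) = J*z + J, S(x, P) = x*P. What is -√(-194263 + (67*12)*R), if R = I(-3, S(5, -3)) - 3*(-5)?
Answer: -I*√148435 ≈ -385.27*I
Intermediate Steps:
S(x, P) = P*x
I(J, z) = J + J*z
R = 57 (R = -3*(1 - 3*5) - 3*(-5) = -3*(1 - 15) - 1*(-15) = -3*(-14) + 15 = 42 + 15 = 57)
-√(-194263 + (67*12)*R) = -√(-194263 + (67*12)*57) = -√(-194263 + 804*57) = -√(-194263 + 45828) = -√(-148435) = -I*√148435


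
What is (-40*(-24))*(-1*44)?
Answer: -42240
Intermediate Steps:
(-40*(-24))*(-1*44) = 960*(-44) = -42240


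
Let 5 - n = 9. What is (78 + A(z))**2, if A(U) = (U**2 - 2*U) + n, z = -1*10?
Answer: 37636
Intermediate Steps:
n = -4 (n = 5 - 1*9 = 5 - 9 = -4)
z = -10
A(U) = -4 + U**2 - 2*U (A(U) = (U**2 - 2*U) - 4 = -4 + U**2 - 2*U)
(78 + A(z))**2 = (78 + (-4 + (-10)**2 - 2*(-10)))**2 = (78 + (-4 + 100 + 20))**2 = (78 + 116)**2 = 194**2 = 37636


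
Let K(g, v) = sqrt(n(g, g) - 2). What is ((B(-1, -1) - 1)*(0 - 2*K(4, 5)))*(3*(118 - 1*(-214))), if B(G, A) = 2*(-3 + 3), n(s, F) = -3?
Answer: 1992*I*sqrt(5) ≈ 4454.3*I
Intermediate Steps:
B(G, A) = 0 (B(G, A) = 2*0 = 0)
K(g, v) = I*sqrt(5) (K(g, v) = sqrt(-3 - 2) = sqrt(-5) = I*sqrt(5))
((B(-1, -1) - 1)*(0 - 2*K(4, 5)))*(3*(118 - 1*(-214))) = ((0 - 1)*(0 - 2*I*sqrt(5)))*(3*(118 - 1*(-214))) = (-(0 - 2*I*sqrt(5)))*(3*(118 + 214)) = (-(-2)*I*sqrt(5))*(3*332) = (2*I*sqrt(5))*996 = 1992*I*sqrt(5)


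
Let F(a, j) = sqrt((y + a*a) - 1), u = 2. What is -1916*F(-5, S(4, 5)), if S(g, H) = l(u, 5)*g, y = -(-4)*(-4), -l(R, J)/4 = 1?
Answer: -3832*sqrt(2) ≈ -5419.3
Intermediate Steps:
l(R, J) = -4 (l(R, J) = -4*1 = -4)
y = -16 (y = -4*4 = -16)
S(g, H) = -4*g
F(a, j) = sqrt(-17 + a**2) (F(a, j) = sqrt((-16 + a*a) - 1) = sqrt((-16 + a**2) - 1) = sqrt(-17 + a**2))
-1916*F(-5, S(4, 5)) = -1916*sqrt(-17 + (-5)**2) = -1916*sqrt(-17 + 25) = -3832*sqrt(2)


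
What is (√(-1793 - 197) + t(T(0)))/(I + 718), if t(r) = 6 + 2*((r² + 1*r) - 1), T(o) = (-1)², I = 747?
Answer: 8/1465 + I*√1990/1465 ≈ 0.0054608 + 0.03045*I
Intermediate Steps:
T(o) = 1
t(r) = 4 + 2*r + 2*r² (t(r) = 6 + 2*((r² + r) - 1) = 6 + 2*((r + r²) - 1) = 6 + 2*(-1 + r + r²) = 6 + (-2 + 2*r + 2*r²) = 4 + 2*r + 2*r²)
(√(-1793 - 197) + t(T(0)))/(I + 718) = (√(-1793 - 197) + (4 + 2*1 + 2*1²))/(747 + 718) = (√(-1990) + (4 + 2 + 2*1))/1465 = (I*√1990 + (4 + 2 + 2))*(1/1465) = (I*√1990 + 8)*(1/1465) = (8 + I*√1990)*(1/1465) = 8/1465 + I*√1990/1465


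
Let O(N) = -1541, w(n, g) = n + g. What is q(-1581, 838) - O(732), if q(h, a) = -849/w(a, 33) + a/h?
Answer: 2119963424/1377051 ≈ 1539.5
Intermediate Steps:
w(n, g) = g + n
q(h, a) = -849/(33 + a) + a/h
q(-1581, 838) - O(732) = (-849/(33 + 838) + 838/(-1581)) - 1*(-1541) = (-849/871 + 838*(-1/1581)) + 1541 = (-849*1/871 - 838/1581) + 1541 = (-849/871 - 838/1581) + 1541 = -2072167/1377051 + 1541 = 2119963424/1377051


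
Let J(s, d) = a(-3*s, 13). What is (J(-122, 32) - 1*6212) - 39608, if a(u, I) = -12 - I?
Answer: -45845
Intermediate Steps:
J(s, d) = -25 (J(s, d) = -12 - 1*13 = -12 - 13 = -25)
(J(-122, 32) - 1*6212) - 39608 = (-25 - 1*6212) - 39608 = (-25 - 6212) - 39608 = -6237 - 39608 = -45845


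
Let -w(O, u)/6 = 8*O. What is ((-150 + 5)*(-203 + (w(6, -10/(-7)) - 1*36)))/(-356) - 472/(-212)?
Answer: -4007987/18868 ≈ -212.42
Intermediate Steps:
w(O, u) = -48*O
((-150 + 5)*(-203 + (w(6, -10/(-7)) - 1*36)))/(-356) - 472/(-212) = ((-150 + 5)*(-203 + (-48*6 - 1*36)))/(-356) - 472/(-212) = -145*(-203 + (-288 - 36))*(-1/356) - 472*(-1/212) = -145*(-203 - 324)*(-1/356) + 118/53 = -145*(-527)*(-1/356) + 118/53 = 76415*(-1/356) + 118/53 = -76415/356 + 118/53 = -4007987/18868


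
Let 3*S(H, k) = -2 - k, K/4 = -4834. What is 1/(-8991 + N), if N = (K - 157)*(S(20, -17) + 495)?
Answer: -1/9755491 ≈ -1.0251e-7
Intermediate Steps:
K = -19336 (K = 4*(-4834) = -19336)
S(H, k) = -2/3 - k/3 (S(H, k) = (-2 - k)/3 = -2/3 - k/3)
N = -9746500 (N = (-19336 - 157)*((-2/3 - 1/3*(-17)) + 495) = -19493*((-2/3 + 17/3) + 495) = -19493*(5 + 495) = -19493*500 = -9746500)
1/(-8991 + N) = 1/(-8991 - 9746500) = 1/(-9755491) = -1/9755491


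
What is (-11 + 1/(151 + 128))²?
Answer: 9412624/77841 ≈ 120.92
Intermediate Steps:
(-11 + 1/(151 + 128))² = (-11 + 1/279)² = (-3068/279)² = 9412624/77841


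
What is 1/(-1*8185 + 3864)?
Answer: -1/4321 ≈ -0.00023143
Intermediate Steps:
1/(-1*8185 + 3864) = 1/(-8185 + 3864) = 1/(-4321) = -1/4321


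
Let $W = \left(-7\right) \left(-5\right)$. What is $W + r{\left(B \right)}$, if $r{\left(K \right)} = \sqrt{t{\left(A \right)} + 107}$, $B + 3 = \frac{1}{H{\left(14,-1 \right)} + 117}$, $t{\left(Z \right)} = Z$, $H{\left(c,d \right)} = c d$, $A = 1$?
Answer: $35 + 6 \sqrt{3} \approx 45.392$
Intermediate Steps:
$W = 35$
$B = - \frac{308}{103}$ ($B = -3 + \frac{1}{14 \left(-1\right) + 117} = -3 + \frac{1}{-14 + 117} = -3 + \frac{1}{103} = - \frac{308}{103} \approx -2.9903$)
$r{\left(K \right)} = 6 \sqrt{3}$ ($r{\left(K \right)} = \sqrt{1 + 107} = \sqrt{108} = 6 \sqrt{3}$)
$W + r{\left(B \right)} = 35 + 6 \sqrt{3}$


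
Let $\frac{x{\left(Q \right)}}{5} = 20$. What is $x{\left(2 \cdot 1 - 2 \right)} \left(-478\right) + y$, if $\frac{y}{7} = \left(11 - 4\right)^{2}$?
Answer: $-47457$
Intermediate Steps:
$y = 343$ ($y = 7 \left(11 - 4\right)^{2} = 7 \cdot 7^{2} = 7 \cdot 49 = 343$)
$x{\left(Q \right)} = 100$ ($x{\left(Q \right)} = 5 \cdot 20 = 100$)
$x{\left(2 \cdot 1 - 2 \right)} \left(-478\right) + y = 100 \left(-478\right) + 343 = -47800 + 343 = -47457$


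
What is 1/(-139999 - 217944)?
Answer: -1/357943 ≈ -2.7937e-6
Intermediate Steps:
1/(-139999 - 217944) = 1/(-357943) = -1/357943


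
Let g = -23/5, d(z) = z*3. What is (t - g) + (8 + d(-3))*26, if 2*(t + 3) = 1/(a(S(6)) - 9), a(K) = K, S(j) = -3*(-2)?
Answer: -737/30 ≈ -24.567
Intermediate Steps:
S(j) = 6
d(z) = 3*z
g = -23/5 (g = -23*1/5 = -23/5 ≈ -4.6000)
t = -19/6 (t = -3 + 1/(2*(6 - 9)) = -3 + (1/2)/(-3) = -3 + (1/2)*(-1/3) = -3 - 1/6 = -19/6 ≈ -3.1667)
(t - g) + (8 + d(-3))*26 = (-19/6 - 1*(-23/5)) + (8 + 3*(-3))*26 = (-19/6 + 23/5) + (8 - 9)*26 = 43/30 - 1*26 = 43/30 - 26 = -737/30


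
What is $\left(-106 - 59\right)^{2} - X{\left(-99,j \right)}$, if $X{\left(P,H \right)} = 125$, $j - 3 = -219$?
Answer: $27100$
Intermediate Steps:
$j = -216$ ($j = 3 - 219 = -216$)
$\left(-106 - 59\right)^{2} - X{\left(-99,j \right)} = \left(-106 - 59\right)^{2} - 125 = \left(-165\right)^{2} - 125 = 27225 - 125 = 27100$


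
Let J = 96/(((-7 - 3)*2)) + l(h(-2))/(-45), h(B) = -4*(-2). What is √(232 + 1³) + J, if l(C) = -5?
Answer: -211/45 + √233 ≈ 10.575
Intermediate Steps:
h(B) = 8
J = -211/45 (J = 96/(((-7 - 3)*2)) - 5/(-45) = 96/((-10*2)) - 5*(-1/45) = 96/(-20) + ⅑ = 96*(-1/20) + ⅑ = -24/5 + ⅑ = -211/45 ≈ -4.6889)
√(232 + 1³) + J = √(232 + 1³) - 211/45 = √(232 + 1) - 211/45 = √233 - 211/45 = -211/45 + √233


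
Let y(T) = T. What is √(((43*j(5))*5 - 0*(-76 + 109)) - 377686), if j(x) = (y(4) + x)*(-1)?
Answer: I*√379621 ≈ 616.13*I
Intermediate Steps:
j(x) = -4 - x (j(x) = (4 + x)*(-1) = -4 - x)
√(((43*j(5))*5 - 0*(-76 + 109)) - 377686) = √(((43*(-4 - 1*5))*5 - 0*(-76 + 109)) - 377686) = √(((43*(-4 - 5))*5 - 0*33) - 377686) = √(((43*(-9))*5 - 1*0) - 377686) = √((-387*5 + 0) - 377686) = √((-1935 + 0) - 377686) = √(-1935 - 377686) = √(-379621) = I*√379621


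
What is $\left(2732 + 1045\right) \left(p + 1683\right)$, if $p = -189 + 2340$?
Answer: $14481018$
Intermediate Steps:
$p = 2151$
$\left(2732 + 1045\right) \left(p + 1683\right) = \left(2732 + 1045\right) \left(2151 + 1683\right) = 3777 \cdot 3834 = 14481018$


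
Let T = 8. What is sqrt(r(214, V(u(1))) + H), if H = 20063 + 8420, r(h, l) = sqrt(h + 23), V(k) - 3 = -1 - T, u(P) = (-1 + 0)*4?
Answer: sqrt(28483 + sqrt(237)) ≈ 168.81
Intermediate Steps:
u(P) = -4 (u(P) = -1*4 = -4)
V(k) = -6 (V(k) = 3 + (-1 - 1*8) = 3 + (-1 - 8) = 3 - 9 = -6)
r(h, l) = sqrt(23 + h)
H = 28483
sqrt(r(214, V(u(1))) + H) = sqrt(sqrt(23 + 214) + 28483) = sqrt(sqrt(237) + 28483) = sqrt(28483 + sqrt(237))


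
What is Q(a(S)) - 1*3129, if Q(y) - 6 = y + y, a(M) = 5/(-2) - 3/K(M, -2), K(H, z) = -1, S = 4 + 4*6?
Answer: -3122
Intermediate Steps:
S = 28 (S = 4 + 24 = 28)
a(M) = 1/2 (a(M) = 5/(-2) - 3/(-1) = 5*(-1/2) - 3*(-1) = -5/2 + 3 = 1/2)
Q(y) = 6 + 2*y (Q(y) = 6 + (y + y) = 6 + 2*y)
Q(a(S)) - 1*3129 = (6 + 2*(1/2)) - 1*3129 = (6 + 1) - 3129 = 7 - 3129 = -3122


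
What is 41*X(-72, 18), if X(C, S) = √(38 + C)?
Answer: 41*I*√34 ≈ 239.07*I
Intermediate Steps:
41*X(-72, 18) = 41*√(38 - 72) = 41*√(-34) = 41*(I*√34) = 41*I*√34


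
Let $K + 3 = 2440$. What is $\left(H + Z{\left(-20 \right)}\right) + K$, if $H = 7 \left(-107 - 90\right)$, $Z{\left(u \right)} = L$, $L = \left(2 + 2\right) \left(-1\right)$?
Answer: $1054$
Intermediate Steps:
$K = 2437$ ($K = -3 + 2440 = 2437$)
$L = -4$ ($L = 4 \left(-1\right) = -4$)
$Z{\left(u \right)} = -4$
$H = -1379$ ($H = 7 \left(-197\right) = -1379$)
$\left(H + Z{\left(-20 \right)}\right) + K = \left(-1379 - 4\right) + 2437 = -1383 + 2437 = 1054$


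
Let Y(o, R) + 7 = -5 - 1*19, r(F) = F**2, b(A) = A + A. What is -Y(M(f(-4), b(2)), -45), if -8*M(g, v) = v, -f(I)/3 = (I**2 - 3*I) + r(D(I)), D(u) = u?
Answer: 31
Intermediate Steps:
b(A) = 2*A
f(I) = -6*I**2 + 9*I (f(I) = -3*((I**2 - 3*I) + I**2) = -3*(-3*I + 2*I**2) = -6*I**2 + 9*I)
M(g, v) = -v/8
Y(o, R) = -31 (Y(o, R) = -7 + (-5 - 1*19) = -7 + (-5 - 19) = -7 - 24 = -31)
-Y(M(f(-4), b(2)), -45) = -1*(-31) = 31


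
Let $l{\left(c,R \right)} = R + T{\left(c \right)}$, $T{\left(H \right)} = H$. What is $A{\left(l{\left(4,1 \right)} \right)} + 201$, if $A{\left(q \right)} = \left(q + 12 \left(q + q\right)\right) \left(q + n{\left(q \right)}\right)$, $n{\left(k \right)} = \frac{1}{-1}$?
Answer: $701$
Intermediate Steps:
$l{\left(c,R \right)} = R + c$
$n{\left(k \right)} = -1$
$A{\left(q \right)} = 25 q \left(-1 + q\right)$ ($A{\left(q \right)} = \left(q + 12 \left(q + q\right)\right) \left(q - 1\right) = \left(q + 12 \cdot 2 q\right) \left(-1 + q\right) = \left(q + 24 q\right) \left(-1 + q\right) = 25 q \left(-1 + q\right)$)
$A{\left(l{\left(4,1 \right)} \right)} + 201 = 25 \left(1 + 4\right) \left(-1 + \left(1 + 4\right)\right) + 201 = 25 \cdot 5 \left(-1 + 5\right) + 201 = 25 \cdot 5 \cdot 4 + 201 = 500 + 201 = 701$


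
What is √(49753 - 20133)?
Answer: 2*√7405 ≈ 172.10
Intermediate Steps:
√(49753 - 20133) = √29620 = 2*√7405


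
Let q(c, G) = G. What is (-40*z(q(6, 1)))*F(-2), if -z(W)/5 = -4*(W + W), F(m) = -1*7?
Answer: 11200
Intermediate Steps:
F(m) = -7
z(W) = 40*W (z(W) = -(-20)*(W + W) = -(-20)*2*W = -(-40)*W = 40*W)
(-40*z(q(6, 1)))*F(-2) = -1600*(-7) = 11200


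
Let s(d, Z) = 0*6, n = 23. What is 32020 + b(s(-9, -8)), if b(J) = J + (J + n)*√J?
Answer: 32020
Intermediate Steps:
s(d, Z) = 0
b(J) = J + √J*(23 + J) (b(J) = J + (J + 23)*√J = J + (23 + J)*√J = J + √J*(23 + J))
32020 + b(s(-9, -8)) = 32020 + (0 + 0^(3/2) + 23*√0) = 32020 + (0 + 0 + 23*0) = 32020 + (0 + 0 + 0) = 32020 + 0 = 32020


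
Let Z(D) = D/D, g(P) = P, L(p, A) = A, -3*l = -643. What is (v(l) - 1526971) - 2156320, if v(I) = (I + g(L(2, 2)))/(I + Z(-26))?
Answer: -2379405337/646 ≈ -3.6833e+6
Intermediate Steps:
l = 643/3 (l = -1/3*(-643) = 643/3 ≈ 214.33)
Z(D) = 1
v(I) = (2 + I)/(1 + I) (v(I) = (I + 2)/(I + 1) = (2 + I)/(1 + I))
(v(l) - 1526971) - 2156320 = ((2 + 643/3)/(1 + 643/3) - 1526971) - 2156320 = ((649/3)/(646/3) - 1526971) - 2156320 = ((3/646)*(649/3) - 1526971) - 2156320 = (649/646 - 1526971) - 2156320 = -986422617/646 - 2156320 = -2379405337/646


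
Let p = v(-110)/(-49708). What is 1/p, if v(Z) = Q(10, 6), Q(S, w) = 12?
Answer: -12427/3 ≈ -4142.3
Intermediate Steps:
v(Z) = 12
p = -3/12427 (p = 12/(-49708) = 12*(-1/49708) = -3/12427 ≈ -0.00024141)
1/p = 1/(-3/12427) = -12427/3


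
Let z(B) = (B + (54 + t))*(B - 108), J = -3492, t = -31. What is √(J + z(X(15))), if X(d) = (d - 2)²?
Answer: 2*√2055 ≈ 90.664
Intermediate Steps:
X(d) = (-2 + d)²
z(B) = (-108 + B)*(23 + B) (z(B) = (B + (54 - 31))*(B - 108) = (B + 23)*(-108 + B) = (23 + B)*(-108 + B) = (-108 + B)*(23 + B))
√(J + z(X(15))) = √(-3492 + (-2484 + ((-2 + 15)²)² - 85*(-2 + 15)²)) = √(-3492 + (-2484 + (13²)² - 85*13²)) = √(-3492 + (-2484 + 169² - 85*169)) = √(-3492 + (-2484 + 28561 - 14365)) = √(-3492 + 11712) = √8220 = 2*√2055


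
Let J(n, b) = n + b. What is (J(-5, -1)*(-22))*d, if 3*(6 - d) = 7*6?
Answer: -1056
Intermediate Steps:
d = -8 (d = 6 - 7*6/3 = 6 - 1/3*42 = 6 - 14 = -8)
J(n, b) = b + n
(J(-5, -1)*(-22))*d = ((-1 - 5)*(-22))*(-8) = -6*(-22)*(-8) = 132*(-8) = -1056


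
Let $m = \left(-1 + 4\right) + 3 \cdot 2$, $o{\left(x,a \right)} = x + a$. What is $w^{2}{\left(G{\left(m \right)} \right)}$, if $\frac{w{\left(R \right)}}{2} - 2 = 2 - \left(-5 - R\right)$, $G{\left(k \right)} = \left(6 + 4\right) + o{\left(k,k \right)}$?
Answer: $5476$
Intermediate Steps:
$o{\left(x,a \right)} = a + x$
$m = 9$ ($m = 3 + 6 = 9$)
$G{\left(k \right)} = 10 + 2 k$ ($G{\left(k \right)} = \left(6 + 4\right) + \left(k + k\right) = 10 + 2 k$)
$w{\left(R \right)} = 18 + 2 R$ ($w{\left(R \right)} = 4 + 2 \left(2 - \left(-5 - R\right)\right) = 4 + 2 \left(2 + \left(5 + R\right)\right) = 4 + 2 \left(7 + R\right) = 4 + \left(14 + 2 R\right) = 18 + 2 R$)
$w^{2}{\left(G{\left(m \right)} \right)} = \left(18 + 2 \left(10 + 2 \cdot 9\right)\right)^{2} = \left(18 + 2 \left(10 + 18\right)\right)^{2} = \left(18 + 2 \cdot 28\right)^{2} = \left(18 + 56\right)^{2} = 74^{2} = 5476$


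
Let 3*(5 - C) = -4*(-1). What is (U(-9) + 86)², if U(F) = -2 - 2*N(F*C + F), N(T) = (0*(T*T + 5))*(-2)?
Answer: 7056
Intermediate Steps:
C = 11/3 (C = 5 - (-4)*(-1)/3 = 5 - ⅓*4 = 5 - 4/3 = 11/3 ≈ 3.6667)
N(T) = 0 (N(T) = (0*(T² + 5))*(-2) = (0*(5 + T²))*(-2) = 0*(-2) = 0)
U(F) = -2 (U(F) = -2 - 2*0 = -2 + 0 = -2)
(U(-9) + 86)² = (-2 + 86)² = 84² = 7056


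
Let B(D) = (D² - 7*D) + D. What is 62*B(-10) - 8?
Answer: 9912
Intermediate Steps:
B(D) = D² - 6*D
62*B(-10) - 8 = 62*(-10*(-6 - 10)) - 8 = 62*(-10*(-16)) - 8 = 62*160 - 8 = 9920 - 8 = 9912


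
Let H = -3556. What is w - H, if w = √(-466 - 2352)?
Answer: 3556 + I*√2818 ≈ 3556.0 + 53.085*I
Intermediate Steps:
w = I*√2818 (w = √(-2818) = I*√2818 ≈ 53.085*I)
w - H = I*√2818 - 1*(-3556) = I*√2818 + 3556 = 3556 + I*√2818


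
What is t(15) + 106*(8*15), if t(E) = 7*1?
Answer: 12727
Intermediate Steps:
t(E) = 7
t(15) + 106*(8*15) = 7 + 106*(8*15) = 7 + 106*120 = 7 + 12720 = 12727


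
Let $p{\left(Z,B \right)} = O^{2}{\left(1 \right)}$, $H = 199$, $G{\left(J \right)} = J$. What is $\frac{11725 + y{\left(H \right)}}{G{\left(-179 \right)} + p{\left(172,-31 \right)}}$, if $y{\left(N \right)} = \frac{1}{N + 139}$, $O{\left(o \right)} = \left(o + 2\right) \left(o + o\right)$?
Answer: $- \frac{3963051}{48334} \approx -81.993$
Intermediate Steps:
$O{\left(o \right)} = 2 o \left(2 + o\right)$ ($O{\left(o \right)} = \left(2 + o\right) 2 o = 2 o \left(2 + o\right)$)
$y{\left(N \right)} = \frac{1}{139 + N}$
$p{\left(Z,B \right)} = 36$ ($p{\left(Z,B \right)} = \left(2 \cdot 1 \left(2 + 1\right)\right)^{2} = \left(2 \cdot 1 \cdot 3\right)^{2} = 6^{2} = 36$)
$\frac{11725 + y{\left(H \right)}}{G{\left(-179 \right)} + p{\left(172,-31 \right)}} = \frac{11725 + \frac{1}{139 + 199}}{-179 + 36} = \frac{11725 + \frac{1}{338}}{-143} = \left(11725 + \frac{1}{338}\right) \left(- \frac{1}{143}\right) = \frac{3963051}{338} \left(- \frac{1}{143}\right) = - \frac{3963051}{48334}$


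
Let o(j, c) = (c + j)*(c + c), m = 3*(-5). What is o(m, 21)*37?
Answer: 9324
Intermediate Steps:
m = -15
o(j, c) = 2*c*(c + j) (o(j, c) = (c + j)*(2*c) = 2*c*(c + j))
o(m, 21)*37 = (2*21*(21 - 15))*37 = (2*21*6)*37 = 252*37 = 9324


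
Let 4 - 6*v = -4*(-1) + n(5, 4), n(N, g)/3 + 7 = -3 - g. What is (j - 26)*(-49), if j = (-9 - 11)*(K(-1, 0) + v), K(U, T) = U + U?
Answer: 6174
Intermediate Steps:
n(N, g) = -30 - 3*g (n(N, g) = -21 + 3*(-3 - g) = -21 + (-9 - 3*g) = -30 - 3*g)
K(U, T) = 2*U
v = 7 (v = 2/3 - (-4*(-1) + (-30 - 3*4))/6 = 2/3 - (4 + (-30 - 12))/6 = 2/3 - (4 - 42)/6 = 2/3 - 1/6*(-38) = 2/3 + 19/3 = 7)
j = -100 (j = (-9 - 11)*(2*(-1) + 7) = -20*(-2 + 7) = -20*5 = -100)
(j - 26)*(-49) = (-100 - 26)*(-49) = -126*(-49) = 6174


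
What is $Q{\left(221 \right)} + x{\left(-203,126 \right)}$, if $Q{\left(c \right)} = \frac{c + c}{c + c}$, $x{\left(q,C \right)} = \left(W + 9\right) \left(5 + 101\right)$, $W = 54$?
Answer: $6679$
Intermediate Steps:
$x{\left(q,C \right)} = 6678$ ($x{\left(q,C \right)} = \left(54 + 9\right) \left(5 + 101\right) = 63 \cdot 106 = 6678$)
$Q{\left(c \right)} = 1$ ($Q{\left(c \right)} = \frac{2 c}{2 c} = 2 c \frac{1}{2 c} = 1$)
$Q{\left(221 \right)} + x{\left(-203,126 \right)} = 1 + 6678 = 6679$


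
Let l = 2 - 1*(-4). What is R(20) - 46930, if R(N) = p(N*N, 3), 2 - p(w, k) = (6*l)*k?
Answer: -47036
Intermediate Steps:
l = 6 (l = 2 + 4 = 6)
p(w, k) = 2 - 36*k (p(w, k) = 2 - 6*6*k = 2 - 36*k)
R(N) = -106 (R(N) = 2 - 36*3 = 2 - 108 = -106)
R(20) - 46930 = -106 - 46930 = -47036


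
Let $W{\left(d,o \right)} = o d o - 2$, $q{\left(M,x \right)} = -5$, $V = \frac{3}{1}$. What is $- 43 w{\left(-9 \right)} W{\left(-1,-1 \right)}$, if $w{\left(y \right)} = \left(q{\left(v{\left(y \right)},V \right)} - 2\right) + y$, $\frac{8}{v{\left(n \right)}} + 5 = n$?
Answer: $-2064$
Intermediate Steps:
$v{\left(n \right)} = \frac{8}{-5 + n}$
$V = 3$ ($V = 3 \cdot 1 = 3$)
$w{\left(y \right)} = -7 + y$ ($w{\left(y \right)} = \left(-5 - 2\right) + y = -7 + y$)
$W{\left(d,o \right)} = -2 + d o^{2}$ ($W{\left(d,o \right)} = d o o - 2 = d o^{2} - 2 = -2 + d o^{2}$)
$- 43 w{\left(-9 \right)} W{\left(-1,-1 \right)} = - 43 \left(-7 - 9\right) \left(-2 - \left(-1\right)^{2}\right) = \left(-43\right) \left(-16\right) \left(-2 - 1\right) = 688 \left(-2 - 1\right) = 688 \left(-3\right) = -2064$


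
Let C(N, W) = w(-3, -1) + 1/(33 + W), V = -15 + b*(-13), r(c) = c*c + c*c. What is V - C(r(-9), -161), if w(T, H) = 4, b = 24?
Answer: -42367/128 ≈ -330.99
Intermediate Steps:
r(c) = 2*c**2 (r(c) = c**2 + c**2 = 2*c**2)
V = -327 (V = -15 + 24*(-13) = -15 - 312 = -327)
C(N, W) = 4 + 1/(33 + W)
V - C(r(-9), -161) = -327 - (133 + 4*(-161))/(33 - 161) = -327 - (133 - 644)/(-128) = -327 - (-1)*(-511)/128 = -327 - 1*511/128 = -327 - 511/128 = -42367/128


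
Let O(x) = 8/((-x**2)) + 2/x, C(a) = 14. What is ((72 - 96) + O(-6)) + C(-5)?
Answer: -95/9 ≈ -10.556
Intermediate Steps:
O(x) = -8/x**2 + 2/x (O(x) = 8*(-1/x**2) + 2/x = -8/x**2 + 2/x)
((72 - 96) + O(-6)) + C(-5) = ((72 - 96) + 2*(-4 - 6)/(-6)**2) + 14 = (-24 + 2*(1/36)*(-10)) + 14 = (-24 - 5/9) + 14 = -221/9 + 14 = -95/9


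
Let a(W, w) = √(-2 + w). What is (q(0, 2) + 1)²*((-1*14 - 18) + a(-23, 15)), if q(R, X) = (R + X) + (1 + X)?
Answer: -1152 + 36*√13 ≈ -1022.2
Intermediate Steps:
q(R, X) = 1 + R + 2*X
(q(0, 2) + 1)²*((-1*14 - 18) + a(-23, 15)) = ((1 + 0 + 2*2) + 1)²*((-1*14 - 18) + √(-2 + 15)) = ((1 + 0 + 4) + 1)²*((-14 - 18) + √13) = (5 + 1)²*(-32 + √13) = 6²*(-32 + √13) = 36*(-32 + √13) = -1152 + 36*√13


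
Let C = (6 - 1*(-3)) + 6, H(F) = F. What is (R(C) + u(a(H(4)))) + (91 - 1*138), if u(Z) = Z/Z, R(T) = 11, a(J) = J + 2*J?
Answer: -35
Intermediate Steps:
C = 15 (C = (6 + 3) + 6 = 9 + 6 = 15)
a(J) = 3*J
u(Z) = 1
(R(C) + u(a(H(4)))) + (91 - 1*138) = (11 + 1) + (91 - 1*138) = 12 + (91 - 138) = 12 - 47 = -35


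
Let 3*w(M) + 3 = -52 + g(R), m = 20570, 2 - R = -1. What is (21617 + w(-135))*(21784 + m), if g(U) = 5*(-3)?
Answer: 914578158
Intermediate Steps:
R = 3 (R = 2 - 1*(-1) = 2 + 1 = 3)
g(U) = -15
w(M) = -70/3 (w(M) = -1 + (-52 - 15)/3 = -1 + (1/3)*(-67) = -1 - 67/3 = -70/3)
(21617 + w(-135))*(21784 + m) = (21617 - 70/3)*(21784 + 20570) = (64781/3)*42354 = 914578158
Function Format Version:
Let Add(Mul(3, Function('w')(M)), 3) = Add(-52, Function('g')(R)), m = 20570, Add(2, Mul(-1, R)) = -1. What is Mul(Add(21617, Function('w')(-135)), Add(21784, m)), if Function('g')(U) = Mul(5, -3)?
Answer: 914578158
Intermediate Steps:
R = 3 (R = Add(2, Mul(-1, -1)) = Add(2, 1) = 3)
Function('g')(U) = -15
Function('w')(M) = Rational(-70, 3) (Function('w')(M) = Add(-1, Mul(Rational(1, 3), Add(-52, -15))) = Add(-1, Mul(Rational(1, 3), -67)) = Add(-1, Rational(-67, 3)) = Rational(-70, 3))
Mul(Add(21617, Function('w')(-135)), Add(21784, m)) = Mul(Add(21617, Rational(-70, 3)), Add(21784, 20570)) = Mul(Rational(64781, 3), 42354) = 914578158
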